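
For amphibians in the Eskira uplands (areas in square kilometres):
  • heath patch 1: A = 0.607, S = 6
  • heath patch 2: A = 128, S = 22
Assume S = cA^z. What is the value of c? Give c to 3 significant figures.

z = ln(S₂/S₁) / ln(A₂/A₁) = ln(22/6) / ln(128/0.607) = 1.2993 / 5.3513 = 0.2428
c = S₁ / A₁^z = 6 / 0.607^0.2428 = 6 / 0.8858 = 6.773

6.77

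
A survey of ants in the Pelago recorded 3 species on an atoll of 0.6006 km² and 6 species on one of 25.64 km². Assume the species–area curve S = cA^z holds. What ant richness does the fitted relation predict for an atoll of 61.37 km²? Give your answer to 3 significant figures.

7.05

z = ln(6/3) / ln(25.64/0.6006) = 0.6931 / 3.7540 = 0.1846
c = 3 / 0.6006^0.1846 = 3 / 0.9102 = 3.296
S₃ = 3.296 × 61.37^0.1846 = 3.296 × 2.139 ≈ 7.049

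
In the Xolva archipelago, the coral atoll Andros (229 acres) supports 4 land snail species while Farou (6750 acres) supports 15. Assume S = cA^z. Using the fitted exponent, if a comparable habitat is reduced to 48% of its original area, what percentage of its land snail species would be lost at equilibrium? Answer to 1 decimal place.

z = ln(15/4) / ln(6750/229) = 1.3218 / 3.3836 = 0.3906
S_new/S_old = (A_new/A_old)^z = 0.48^0.3906 = exp(0.3906 × -0.7340) = 0.7507
Fraction lost = 1 − 0.7507 = 0.2493

24.9%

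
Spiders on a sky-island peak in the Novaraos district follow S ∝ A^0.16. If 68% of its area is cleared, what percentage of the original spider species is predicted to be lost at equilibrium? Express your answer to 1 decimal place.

16.7%

S_new/S_old = (A_new/A_old)^z = 0.32^0.16
= exp(0.16 × ln 0.32) = exp(0.16 × -1.1394) = exp(-0.1823) ≈ 0.8333
Fraction lost = 1 − 0.8333 = 0.1667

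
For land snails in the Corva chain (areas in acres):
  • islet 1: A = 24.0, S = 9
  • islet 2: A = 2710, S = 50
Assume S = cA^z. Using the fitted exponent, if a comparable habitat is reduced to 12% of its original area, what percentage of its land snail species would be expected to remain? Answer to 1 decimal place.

46.3%

z = ln(50/9) / ln(2710/24) = 1.7148 / 4.7267 = 0.3628
S_new/S_old = (A_new/A_old)^z = 0.12^0.3628 = exp(0.3628 × -2.1203) = 0.4634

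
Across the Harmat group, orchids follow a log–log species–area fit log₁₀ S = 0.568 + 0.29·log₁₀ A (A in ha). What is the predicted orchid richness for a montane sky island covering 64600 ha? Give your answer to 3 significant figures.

91.8

S = 3.698 × 64600^0.29
ln S = ln 3.698 + 0.29 × ln 64600 = 1.3079 + 0.29 × 11.0760 = 4.5199
S = e^4.5199 ≈ 91.83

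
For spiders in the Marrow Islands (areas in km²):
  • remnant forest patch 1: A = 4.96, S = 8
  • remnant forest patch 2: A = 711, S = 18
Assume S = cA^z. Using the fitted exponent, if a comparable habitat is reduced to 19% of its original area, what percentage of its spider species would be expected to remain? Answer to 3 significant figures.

76.2%

z = ln(18/8) / ln(711/4.96) = 0.8109 / 4.9653 = 0.1633
S_new/S_old = (A_new/A_old)^z = 0.19^0.1633 = exp(0.1633 × -1.6607) = 0.7624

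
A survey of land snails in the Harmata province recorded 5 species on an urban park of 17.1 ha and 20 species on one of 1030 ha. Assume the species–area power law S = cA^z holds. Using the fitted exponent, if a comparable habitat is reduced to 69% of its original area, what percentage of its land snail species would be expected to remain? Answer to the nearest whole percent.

z = ln(20/5) / ln(1030/17.1) = 1.3863 / 4.0982 = 0.3383
S_new/S_old = (A_new/A_old)^z = 0.69^0.3383 = exp(0.3383 × -0.3711) = 0.882

88%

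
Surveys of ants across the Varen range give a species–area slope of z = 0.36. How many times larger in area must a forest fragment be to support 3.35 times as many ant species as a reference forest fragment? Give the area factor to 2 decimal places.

(A₂/A₁)^0.36 = 3.35, so A₂/A₁ = 3.35^(1/0.36) = 3.35^2.778
ln(A₂/A₁) = ln 3.35 / 0.36 = 1.2090 / 0.36 = 3.3582
A₂/A₁ = e^3.3582 ≈ 28.74

28.74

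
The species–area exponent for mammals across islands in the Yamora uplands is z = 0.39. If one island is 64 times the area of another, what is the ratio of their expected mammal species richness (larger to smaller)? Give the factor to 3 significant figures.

5.06

S₂/S₁ = (A₂/A₁)^z = 64^0.39
ln(S₂/S₁) = 0.39 × ln 64 = 0.39 × 4.1589 = 1.6220
S₂/S₁ = e^1.6220 ≈ 5.063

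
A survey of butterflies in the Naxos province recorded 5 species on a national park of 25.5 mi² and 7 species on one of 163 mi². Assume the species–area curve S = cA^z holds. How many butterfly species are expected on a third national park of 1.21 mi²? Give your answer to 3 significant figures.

z = ln(7/5) / ln(163/25.5) = 0.3365 / 1.8551 = 0.1814
c = 5 / 25.5^0.1814 = 5 / 1.799 = 2.779
S₃ = 2.779 × 1.21^0.1814 = 2.779 × 1.035 ≈ 2.877

2.88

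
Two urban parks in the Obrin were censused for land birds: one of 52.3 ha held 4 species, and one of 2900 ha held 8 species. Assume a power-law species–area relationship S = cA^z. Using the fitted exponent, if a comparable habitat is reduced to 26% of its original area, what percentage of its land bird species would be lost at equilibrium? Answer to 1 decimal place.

z = ln(8/4) / ln(2900/52.3) = 0.6931 / 4.0155 = 0.1726
S_new/S_old = (A_new/A_old)^z = 0.26^0.1726 = exp(0.1726 × -1.3471) = 0.7925
Fraction lost = 1 − 0.7925 = 0.2075

20.7%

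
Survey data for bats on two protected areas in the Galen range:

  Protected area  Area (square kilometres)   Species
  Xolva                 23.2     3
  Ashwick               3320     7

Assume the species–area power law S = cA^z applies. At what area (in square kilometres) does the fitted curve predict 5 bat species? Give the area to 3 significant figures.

462 square kilometres

z = ln(7/3) / ln(3320/23.2) = 0.8473 / 4.9636 = 0.1707
c = 3 / 23.2^0.1707 = 3 / 1.71 = 1.754
A = (5/1.754)^(1/0.1707) ⇒ ln A = ln(2.851)/0.1707 = 6.1366
A = e^6.1366 ≈ 462.5 square kilometres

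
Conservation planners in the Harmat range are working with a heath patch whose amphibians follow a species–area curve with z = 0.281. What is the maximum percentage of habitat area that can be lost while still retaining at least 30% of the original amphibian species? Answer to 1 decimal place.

Need (A_new/A_old)^0.281 = 0.3, so A_new/A_old = 0.3^(1/0.281) = 0.3^3.559
ln(A_new/A_old) = ln 0.3 / 0.281 = -1.2040 / 0.281 = -4.2846
A_new/A_old = e^-4.2846 ≈ 0.01378
Fraction that can be lost = 1 − 0.01378 = 0.9862

98.6%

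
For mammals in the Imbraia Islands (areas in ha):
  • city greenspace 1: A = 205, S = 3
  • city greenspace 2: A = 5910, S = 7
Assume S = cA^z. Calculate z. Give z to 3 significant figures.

Taking logs: ln S = ln c + z ln A, so z = (ln S₂ − ln S₁)/(ln A₂ − ln A₁).
z = ln(7/3) / ln(5910/205) = ln(2.333) / ln(28.83) = 0.8473 / 3.3614 = 0.2521

0.252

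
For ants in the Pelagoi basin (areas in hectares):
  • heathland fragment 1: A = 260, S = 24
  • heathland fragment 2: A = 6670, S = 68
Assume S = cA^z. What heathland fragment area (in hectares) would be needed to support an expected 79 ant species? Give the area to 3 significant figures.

z = ln(68/24) / ln(6670/260) = 1.0415 / 3.2447 = 0.3210
c = 24 / 260^0.3210 = 24 / 5.959 = 4.028
A = (79/4.028)^(1/0.3210) ⇒ ln A = ln(19.61)/0.3210 = 9.2725
A = e^9.2725 ≈ 10642 hectares

10600 hectares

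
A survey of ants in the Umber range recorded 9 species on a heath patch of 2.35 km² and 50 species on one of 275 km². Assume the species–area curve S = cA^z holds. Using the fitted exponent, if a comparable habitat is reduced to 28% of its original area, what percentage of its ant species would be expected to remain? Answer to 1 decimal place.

z = ln(50/9) / ln(275/2.35) = 1.7148 / 4.7624 = 0.3601
S_new/S_old = (A_new/A_old)^z = 0.28^0.3601 = exp(0.3601 × -1.2730) = 0.6323

63.2%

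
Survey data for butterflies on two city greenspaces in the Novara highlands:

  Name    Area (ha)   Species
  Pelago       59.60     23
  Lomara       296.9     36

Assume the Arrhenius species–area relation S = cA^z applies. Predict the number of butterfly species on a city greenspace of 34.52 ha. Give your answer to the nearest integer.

20

z = ln(36/23) / ln(296.9/59.6) = 0.4480 / 1.6057 = 0.2790
c = 23 / 59.6^0.2790 = 23 / 3.128 = 7.352
S₃ = 7.352 × 34.52^0.2790 = 7.352 × 2.686 ≈ 19.75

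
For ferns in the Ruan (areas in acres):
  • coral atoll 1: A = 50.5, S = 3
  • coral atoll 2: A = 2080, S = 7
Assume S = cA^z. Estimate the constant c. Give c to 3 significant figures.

z = ln(S₂/S₁) / ln(A₂/A₁) = ln(7/3) / ln(2080/50.5) = 0.8473 / 3.7181 = 0.2279
c = S₁ / A₁^z = 3 / 50.5^0.2279 = 3 / 2.444 = 1.227

1.23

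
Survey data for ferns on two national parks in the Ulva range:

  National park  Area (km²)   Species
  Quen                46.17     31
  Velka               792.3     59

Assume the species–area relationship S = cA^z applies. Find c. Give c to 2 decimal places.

z = ln(S₂/S₁) / ln(A₂/A₁) = ln(59/31) / ln(792.3/46.17) = 0.6436 / 2.8426 = 0.2264
c = S₁ / A₁^z = 31 / 46.17^0.2264 = 31 / 2.381 = 13.02

13.02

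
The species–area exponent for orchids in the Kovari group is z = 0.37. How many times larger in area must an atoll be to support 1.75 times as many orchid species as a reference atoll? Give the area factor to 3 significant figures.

(A₂/A₁)^0.37 = 1.75, so A₂/A₁ = 1.75^(1/0.37) = 1.75^2.703
ln(A₂/A₁) = ln 1.75 / 0.37 = 0.5596 / 0.37 = 1.5125
A₂/A₁ = e^1.5125 ≈ 4.538

4.54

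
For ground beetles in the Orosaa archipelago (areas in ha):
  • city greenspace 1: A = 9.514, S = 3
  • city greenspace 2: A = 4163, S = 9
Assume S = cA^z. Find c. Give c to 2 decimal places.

z = ln(S₂/S₁) / ln(A₂/A₁) = ln(9/3) / ln(4163/9.514) = 1.0986 / 6.0812 = 0.1807
c = S₁ / A₁^z = 3 / 9.514^0.1807 = 3 / 1.502 = 1.997

2.00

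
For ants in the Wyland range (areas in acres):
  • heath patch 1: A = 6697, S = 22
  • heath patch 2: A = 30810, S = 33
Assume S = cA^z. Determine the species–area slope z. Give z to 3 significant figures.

0.266

Taking logs: ln S = ln c + z ln A, so z = (ln S₂ − ln S₁)/(ln A₂ − ln A₁).
z = ln(33/22) / ln(30810/6697) = ln(1.5) / ln(4.601) = 0.4055 / 1.5262 = 0.2657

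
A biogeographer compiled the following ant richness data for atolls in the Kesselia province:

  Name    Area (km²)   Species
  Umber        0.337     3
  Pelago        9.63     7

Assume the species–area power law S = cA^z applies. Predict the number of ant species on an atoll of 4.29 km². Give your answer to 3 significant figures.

z = ln(7/3) / ln(9.63/0.337) = 0.8473 / 3.3526 = 0.2527
c = 3 / 0.337^0.2527 = 3 / 0.7597 = 3.949
S₃ = 3.949 × 4.29^0.2527 = 3.949 × 1.445 ≈ 5.706

5.71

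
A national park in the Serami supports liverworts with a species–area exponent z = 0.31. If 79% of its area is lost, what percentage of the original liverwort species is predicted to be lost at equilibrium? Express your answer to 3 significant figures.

S_new/S_old = (A_new/A_old)^z = 0.21^0.31
= exp(0.31 × ln 0.21) = exp(0.31 × -1.5606) = exp(-0.4838) ≈ 0.6164
Fraction lost = 1 − 0.6164 = 0.3836

38.4%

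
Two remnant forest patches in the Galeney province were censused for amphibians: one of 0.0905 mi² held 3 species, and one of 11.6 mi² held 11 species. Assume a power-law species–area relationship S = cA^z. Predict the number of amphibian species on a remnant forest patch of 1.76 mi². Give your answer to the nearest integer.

7

z = ln(11/3) / ln(11.6/0.0905) = 1.2993 / 4.8534 = 0.2677
c = 3 / 0.0905^0.2677 = 3 / 0.5256 = 5.707
S₃ = 5.707 × 1.76^0.2677 = 5.707 × 1.163 ≈ 6.64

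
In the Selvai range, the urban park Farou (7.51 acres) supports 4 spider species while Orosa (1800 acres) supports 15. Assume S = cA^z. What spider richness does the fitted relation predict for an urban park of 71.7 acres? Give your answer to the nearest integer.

7

z = ln(15/4) / ln(1800/7.51) = 1.3218 / 5.4793 = 0.2412
c = 4 / 7.51^0.2412 = 4 / 1.626 = 2.459
S₃ = 2.459 × 71.7^0.2412 = 2.459 × 2.803 ≈ 6.893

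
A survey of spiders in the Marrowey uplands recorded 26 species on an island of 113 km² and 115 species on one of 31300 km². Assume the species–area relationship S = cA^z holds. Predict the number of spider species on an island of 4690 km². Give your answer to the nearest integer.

70

z = ln(115/26) / ln(31300/113) = 1.4868 / 5.6240 = 0.2644
c = 26 / 113^0.2644 = 26 / 3.49 = 7.451
S₃ = 7.451 × 4690^0.2644 = 7.451 × 9.345 ≈ 69.62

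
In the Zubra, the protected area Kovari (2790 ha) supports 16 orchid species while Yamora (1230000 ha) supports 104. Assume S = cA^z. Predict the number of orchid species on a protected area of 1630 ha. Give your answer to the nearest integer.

z = ln(104/16) / ln(1230000/2790) = 1.8718 / 6.0887 = 0.3074
c = 16 / 2790^0.3074 = 16 / 11.46 = 1.396
S₃ = 1.396 × 1630^0.3074 = 1.396 × 9.716 ≈ 13.56

14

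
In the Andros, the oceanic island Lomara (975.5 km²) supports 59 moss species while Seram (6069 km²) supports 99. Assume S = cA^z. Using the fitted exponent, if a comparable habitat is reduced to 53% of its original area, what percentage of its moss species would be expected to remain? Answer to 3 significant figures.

83.5%

z = ln(99/59) / ln(6069/975.5) = 0.5176 / 1.8280 = 0.2831
S_new/S_old = (A_new/A_old)^z = 0.53^0.2831 = exp(0.2831 × -0.6349) = 0.8355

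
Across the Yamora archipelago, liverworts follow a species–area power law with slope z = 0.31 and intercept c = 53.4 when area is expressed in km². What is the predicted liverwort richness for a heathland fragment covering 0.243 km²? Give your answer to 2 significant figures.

S = 53.4 × 0.243^0.31 = 53.4 × 0.645 ≈ 34.44

34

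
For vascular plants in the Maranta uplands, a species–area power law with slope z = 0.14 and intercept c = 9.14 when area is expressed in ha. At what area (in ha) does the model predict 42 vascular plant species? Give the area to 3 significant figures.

53800 ha

42 = 9.14 × A^0.14  ⇒  A^0.14 = 42/9.14 = 4.595
ln A = ln(4.595) / 0.14 = 1.5250 / 0.14 = 10.8929
A = e^10.8929 ≈ 53794 ha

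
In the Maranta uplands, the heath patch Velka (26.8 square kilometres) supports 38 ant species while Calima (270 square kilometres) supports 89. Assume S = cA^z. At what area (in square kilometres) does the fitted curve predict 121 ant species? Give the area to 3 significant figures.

z = ln(89/38) / ln(270/26.8) = 0.8511 / 2.3100 = 0.3684
c = 38 / 26.8^0.3684 = 38 / 3.359 = 11.31
A = (121/11.31)^(1/0.3684) ⇒ ln A = ln(10.69)/0.3684 = 6.4321
A = e^6.4321 ≈ 621.5 square kilometres

621 square kilometres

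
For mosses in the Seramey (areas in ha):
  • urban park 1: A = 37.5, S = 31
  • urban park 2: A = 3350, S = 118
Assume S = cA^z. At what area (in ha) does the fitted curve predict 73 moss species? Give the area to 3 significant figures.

667 ha

z = ln(118/31) / ln(3350/37.5) = 1.3367 / 4.4924 = 0.2975
c = 31 / 37.5^0.2975 = 31 / 2.94 = 10.54
A = (73/10.54)^(1/0.2975) ⇒ ln A = ln(6.923)/0.2975 = 6.5028
A = e^6.5028 ≈ 667 ha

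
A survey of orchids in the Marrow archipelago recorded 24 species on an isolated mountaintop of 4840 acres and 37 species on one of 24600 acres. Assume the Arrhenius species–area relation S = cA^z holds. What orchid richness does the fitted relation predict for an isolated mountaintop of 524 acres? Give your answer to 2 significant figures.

z = ln(37/24) / ln(24600/4840) = 0.4329 / 1.6258 = 0.2662
c = 24 / 4840^0.2662 = 24 / 9.573 = 2.507
S₃ = 2.507 × 524^0.2662 = 2.507 × 5.297 ≈ 13.28

13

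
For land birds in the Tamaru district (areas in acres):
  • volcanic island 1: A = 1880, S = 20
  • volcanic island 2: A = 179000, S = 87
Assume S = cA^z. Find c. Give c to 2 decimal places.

1.76

z = ln(S₂/S₁) / ln(A₂/A₁) = ln(87/20) / ln(179000/1880) = 1.4702 / 4.5561 = 0.3227
c = S₁ / A₁^z = 20 / 1880^0.3227 = 20 / 11.39 = 1.756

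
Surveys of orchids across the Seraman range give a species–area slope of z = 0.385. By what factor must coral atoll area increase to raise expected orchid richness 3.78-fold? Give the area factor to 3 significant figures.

(A₂/A₁)^0.385 = 3.78, so A₂/A₁ = 3.78^(1/0.385) = 3.78^2.597
ln(A₂/A₁) = ln 3.78 / 0.385 = 1.3297 / 0.385 = 3.4538
A₂/A₁ = e^3.4538 ≈ 31.62

31.6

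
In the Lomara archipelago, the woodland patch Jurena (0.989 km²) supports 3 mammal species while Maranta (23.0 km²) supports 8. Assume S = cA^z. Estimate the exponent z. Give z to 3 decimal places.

0.312

Taking logs: ln S = ln c + z ln A, so z = (ln S₂ − ln S₁)/(ln A₂ − ln A₁).
z = ln(8/3) / ln(23/0.989) = ln(2.667) / ln(23.26) = 0.9808 / 3.1466 = 0.3117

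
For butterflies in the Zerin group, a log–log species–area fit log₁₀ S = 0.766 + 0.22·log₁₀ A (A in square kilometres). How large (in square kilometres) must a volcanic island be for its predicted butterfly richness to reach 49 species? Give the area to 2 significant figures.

16000 square kilometres

49 = 5.834 × A^0.22  ⇒  A^0.22 = 49/5.834 = 8.398
ln A = ln(8.398) / 0.22 = 2.1280 / 0.22 = 9.6729
A = e^9.6729 ≈ 15881 square kilometres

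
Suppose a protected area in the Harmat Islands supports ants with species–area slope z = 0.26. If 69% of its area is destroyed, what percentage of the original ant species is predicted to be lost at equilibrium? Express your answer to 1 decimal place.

S_new/S_old = (A_new/A_old)^z = 0.31^0.26
= exp(0.26 × ln 0.31) = exp(0.26 × -1.1712) = exp(-0.3045) ≈ 0.7375
Fraction lost = 1 − 0.7375 = 0.2625

26.3%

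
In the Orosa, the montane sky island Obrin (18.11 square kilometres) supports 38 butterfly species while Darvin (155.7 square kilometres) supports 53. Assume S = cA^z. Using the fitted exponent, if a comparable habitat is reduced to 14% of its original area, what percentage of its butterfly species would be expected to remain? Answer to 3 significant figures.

73.8%

z = ln(53/38) / ln(155.7/18.11) = 0.3327 / 2.1515 = 0.1546
S_new/S_old = (A_new/A_old)^z = 0.14^0.1546 = exp(0.1546 × -1.9661) = 0.7378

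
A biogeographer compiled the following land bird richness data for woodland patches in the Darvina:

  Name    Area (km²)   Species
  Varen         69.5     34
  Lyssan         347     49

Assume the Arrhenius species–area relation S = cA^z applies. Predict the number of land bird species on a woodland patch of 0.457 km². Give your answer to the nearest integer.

11

z = ln(49/34) / ln(347/69.5) = 0.3655 / 1.6080 = 0.2273
c = 34 / 69.5^0.2273 = 34 / 2.622 = 12.97
S₃ = 12.97 × 0.457^0.2273 = 12.97 × 0.837 ≈ 10.85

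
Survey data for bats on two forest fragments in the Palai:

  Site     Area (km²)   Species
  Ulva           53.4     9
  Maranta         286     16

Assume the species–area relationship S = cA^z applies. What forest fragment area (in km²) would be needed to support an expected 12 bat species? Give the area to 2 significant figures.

120 km²

z = ln(16/9) / ln(286/53.4) = 0.5754 / 1.6782 = 0.3428
c = 9 / 53.4^0.3428 = 9 / 3.911 = 2.301
A = (12/2.301)^(1/0.3428) ⇒ ln A = ln(5.215)/0.3428 = 4.8169
A = e^4.8169 ≈ 123.6 km²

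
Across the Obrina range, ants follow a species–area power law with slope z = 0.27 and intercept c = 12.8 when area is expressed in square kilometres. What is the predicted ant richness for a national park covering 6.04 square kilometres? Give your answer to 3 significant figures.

S = 12.8 × 6.04^0.27
ln S = ln 12.8 + 0.27 × ln 6.04 = 2.5494 + 0.27 × 1.7984 = 3.0350
S = e^3.0350 ≈ 20.8

20.8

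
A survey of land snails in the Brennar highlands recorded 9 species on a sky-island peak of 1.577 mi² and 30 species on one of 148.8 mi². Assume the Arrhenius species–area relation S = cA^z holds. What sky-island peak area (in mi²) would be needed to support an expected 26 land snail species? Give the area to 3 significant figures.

z = ln(30/9) / ln(148.8/1.577) = 1.2040 / 4.5471 = 0.2648
c = 9 / 1.577^0.2648 = 9 / 1.128 = 7.977
A = (26/7.977)^(1/0.2648) ⇒ ln A = ln(3.259)/0.2648 = 4.4622
A = e^4.4622 ≈ 86.67 mi²

86.7 mi²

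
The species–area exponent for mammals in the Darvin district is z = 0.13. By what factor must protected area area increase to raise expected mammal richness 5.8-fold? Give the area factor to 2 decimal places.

745629.41

(A₂/A₁)^0.13 = 5.8, so A₂/A₁ = 5.8^(1/0.13) = 5.8^7.692
ln(A₂/A₁) = ln 5.8 / 0.13 = 1.7579 / 0.13 = 13.5220
A₂/A₁ = e^13.5220 ≈ 745629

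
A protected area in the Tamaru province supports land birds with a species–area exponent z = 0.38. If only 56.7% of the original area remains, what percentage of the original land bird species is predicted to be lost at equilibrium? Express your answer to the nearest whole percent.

19%

S_new/S_old = (A_new/A_old)^z = 0.567^0.38
= exp(0.38 × ln 0.567) = exp(0.38 × -0.5674) = exp(-0.2156) ≈ 0.806
Fraction lost = 1 − 0.806 = 0.194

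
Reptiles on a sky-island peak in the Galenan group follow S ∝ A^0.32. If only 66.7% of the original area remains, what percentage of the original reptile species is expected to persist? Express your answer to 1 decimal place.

S_new/S_old = (A_new/A_old)^z = 0.667^0.32
= exp(0.32 × ln 0.667) = exp(0.32 × -0.4050) = exp(-0.1296) ≈ 0.8785

87.8%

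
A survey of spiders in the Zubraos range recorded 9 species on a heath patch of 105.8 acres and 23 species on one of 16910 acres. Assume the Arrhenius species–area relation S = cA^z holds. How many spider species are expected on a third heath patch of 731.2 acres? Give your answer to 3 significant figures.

z = ln(23/9) / ln(16910/105.8) = 0.9383 / 5.0741 = 0.1849
c = 9 / 105.8^0.1849 = 9 / 2.368 = 3.801
S₃ = 3.801 × 731.2^0.1849 = 3.801 × 3.385 ≈ 12.87

12.9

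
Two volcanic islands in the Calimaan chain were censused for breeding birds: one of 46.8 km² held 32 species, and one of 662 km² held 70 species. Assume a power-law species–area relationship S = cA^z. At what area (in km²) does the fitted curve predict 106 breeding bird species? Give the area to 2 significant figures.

z = ln(70/32) / ln(662/46.8) = 0.7828 / 2.6494 = 0.2954
c = 32 / 46.8^0.2954 = 32 / 3.115 = 10.27
A = (106/10.27)^(1/0.2954) ⇒ ln A = ln(10.32)/0.2954 = 7.8997
A = e^7.8997 ≈ 2697 km²

2700 km²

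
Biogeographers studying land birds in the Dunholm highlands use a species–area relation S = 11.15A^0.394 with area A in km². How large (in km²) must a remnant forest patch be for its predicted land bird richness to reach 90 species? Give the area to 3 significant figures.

90 = 11.15 × A^0.394  ⇒  A^0.394 = 90/11.15 = 8.072
ln A = ln(8.072) / 0.394 = 2.0884 / 0.394 = 5.3004
A = e^5.3004 ≈ 200.4 km²

200 km²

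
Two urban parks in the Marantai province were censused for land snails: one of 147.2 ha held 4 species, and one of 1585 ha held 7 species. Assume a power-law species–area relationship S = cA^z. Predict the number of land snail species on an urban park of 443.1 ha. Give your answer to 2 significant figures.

z = ln(7/4) / ln(1585/147.2) = 0.5596 / 2.3765 = 0.2355
c = 4 / 147.2^0.2355 = 4 / 3.24 = 1.235
S₃ = 1.235 × 443.1^0.2355 = 1.235 × 4.199 ≈ 5.185

5.2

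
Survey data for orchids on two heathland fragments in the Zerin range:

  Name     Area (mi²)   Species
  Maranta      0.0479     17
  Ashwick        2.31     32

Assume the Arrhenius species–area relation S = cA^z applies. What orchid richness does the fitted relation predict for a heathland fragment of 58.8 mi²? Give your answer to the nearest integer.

z = ln(32/17) / ln(2.31/0.0479) = 0.6325 / 3.8759 = 0.1632
c = 17 / 0.0479^0.1632 = 17 / 0.609 = 27.91
S₃ = 27.91 × 58.8^0.1632 = 27.91 × 1.944 ≈ 54.27

54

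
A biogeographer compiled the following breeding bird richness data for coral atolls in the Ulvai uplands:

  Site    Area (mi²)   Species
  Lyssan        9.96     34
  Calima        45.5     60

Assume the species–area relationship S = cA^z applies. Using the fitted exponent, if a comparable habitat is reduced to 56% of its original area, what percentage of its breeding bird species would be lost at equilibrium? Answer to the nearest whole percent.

z = ln(60/34) / ln(45.5/9.96) = 0.5680 / 1.5191 = 0.3739
S_new/S_old = (A_new/A_old)^z = 0.56^0.3739 = exp(0.3739 × -0.5798) = 0.8051
Fraction lost = 1 − 0.8051 = 0.1949

19%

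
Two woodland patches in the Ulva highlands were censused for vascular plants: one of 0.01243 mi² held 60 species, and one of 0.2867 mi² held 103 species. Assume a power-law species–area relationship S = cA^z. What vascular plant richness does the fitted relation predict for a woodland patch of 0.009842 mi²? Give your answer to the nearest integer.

58

z = ln(103/60) / ln(0.2867/0.01243) = 0.5404 / 3.1383 = 0.1722
c = 60 / 0.01243^0.1722 = 60 / 0.4698 = 127.7
S₃ = 127.7 × 0.009842^0.1722 = 127.7 × 0.4513 ≈ 57.64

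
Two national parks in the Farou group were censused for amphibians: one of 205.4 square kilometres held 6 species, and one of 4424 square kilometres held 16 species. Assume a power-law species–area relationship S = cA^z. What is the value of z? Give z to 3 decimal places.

Taking logs: ln S = ln c + z ln A, so z = (ln S₂ − ln S₁)/(ln A₂ − ln A₁).
z = ln(16/6) / ln(4424/205.4) = ln(2.667) / ln(21.54) = 0.9808 / 3.0698 = 0.3195

0.320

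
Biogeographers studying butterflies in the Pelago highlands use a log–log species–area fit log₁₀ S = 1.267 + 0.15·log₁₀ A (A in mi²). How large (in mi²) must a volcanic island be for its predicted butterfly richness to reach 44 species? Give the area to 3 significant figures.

323 mi²

44 = 18.49 × A^0.15  ⇒  A^0.15 = 44/18.49 = 2.379
ln A = ln(2.379) / 0.15 = 0.8668 / 0.15 = 5.7788
A = e^5.7788 ≈ 323.4 mi²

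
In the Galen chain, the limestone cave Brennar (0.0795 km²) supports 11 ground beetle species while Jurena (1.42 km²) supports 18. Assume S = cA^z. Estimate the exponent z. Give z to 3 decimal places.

0.171

Taking logs: ln S = ln c + z ln A, so z = (ln S₂ − ln S₁)/(ln A₂ − ln A₁).
z = ln(18/11) / ln(1.42/0.0795) = ln(1.636) / ln(17.86) = 0.4925 / 2.8827 = 0.1708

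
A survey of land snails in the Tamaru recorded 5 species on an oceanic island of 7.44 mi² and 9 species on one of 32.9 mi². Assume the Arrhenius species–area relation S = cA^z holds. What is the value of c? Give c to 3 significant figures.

z = ln(S₂/S₁) / ln(A₂/A₁) = ln(9/5) / ln(32.9/7.44) = 0.5878 / 1.4866 = 0.3954
c = S₁ / A₁^z = 5 / 7.44^0.3954 = 5 / 2.211 = 2.261

2.26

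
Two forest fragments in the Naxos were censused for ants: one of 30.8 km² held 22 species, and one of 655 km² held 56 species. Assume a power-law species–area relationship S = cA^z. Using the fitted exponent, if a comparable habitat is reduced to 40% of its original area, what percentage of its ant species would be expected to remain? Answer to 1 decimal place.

z = ln(56/22) / ln(655/30.8) = 0.9343 / 3.0571 = 0.3056
S_new/S_old = (A_new/A_old)^z = 0.4^0.3056 = exp(0.3056 × -0.9163) = 0.7558

75.6%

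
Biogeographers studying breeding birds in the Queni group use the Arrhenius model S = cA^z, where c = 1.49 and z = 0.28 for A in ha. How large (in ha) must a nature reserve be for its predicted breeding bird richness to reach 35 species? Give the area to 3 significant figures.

78700 ha

35 = 1.49 × A^0.28  ⇒  A^0.28 = 35/1.49 = 23.49
ln A = ln(23.49) / 0.28 = 3.1566 / 0.28 = 11.2735
A = e^11.2735 ≈ 78706 ha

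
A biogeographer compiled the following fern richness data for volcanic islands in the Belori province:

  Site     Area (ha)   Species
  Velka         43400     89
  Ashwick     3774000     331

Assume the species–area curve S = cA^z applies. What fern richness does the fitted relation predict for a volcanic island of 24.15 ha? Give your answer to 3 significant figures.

z = ln(331/89) / ln(3774000/43400) = 1.3135 / 4.4654 = 0.2941
c = 89 / 43400^0.2941 = 89 / 23.13 = 3.849
S₃ = 3.849 × 24.15^0.2941 = 3.849 × 2.551 ≈ 9.819

9.82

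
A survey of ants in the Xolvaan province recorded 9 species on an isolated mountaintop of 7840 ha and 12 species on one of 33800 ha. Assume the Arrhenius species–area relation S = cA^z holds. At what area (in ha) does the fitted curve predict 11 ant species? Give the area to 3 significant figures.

21700 ha

z = ln(12/9) / ln(33800/7840) = 0.2877 / 1.4612 = 0.1969
c = 9 / 7840^0.1969 = 9 / 5.844 = 1.54
A = (11/1.54)^(1/0.1969) ⇒ ln A = ln(7.143)/0.1969 = 9.9863
A = e^9.9863 ≈ 21726 ha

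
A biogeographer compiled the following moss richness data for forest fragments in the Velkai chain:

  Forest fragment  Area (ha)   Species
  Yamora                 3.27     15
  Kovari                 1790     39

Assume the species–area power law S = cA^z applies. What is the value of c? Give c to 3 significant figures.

12.5

z = ln(S₂/S₁) / ln(A₂/A₁) = ln(39/15) / ln(1790/3.27) = 0.9555 / 6.3052 = 0.1515
c = S₁ / A₁^z = 15 / 3.27^0.1515 = 15 / 1.197 = 12.53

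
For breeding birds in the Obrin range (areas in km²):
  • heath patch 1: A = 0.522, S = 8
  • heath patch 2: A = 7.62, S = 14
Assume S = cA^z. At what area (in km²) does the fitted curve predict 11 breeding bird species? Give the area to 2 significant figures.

2.4 km²

z = ln(14/8) / ln(7.62/0.522) = 0.5596 / 2.6809 = 0.2087
c = 8 / 0.522^0.2087 = 8 / 0.8731 = 9.163
A = (11/9.163)^(1/0.2087) ⇒ ln A = ln(1.201)/0.2087 = 0.8755
A = e^0.8755 ≈ 2.4 km²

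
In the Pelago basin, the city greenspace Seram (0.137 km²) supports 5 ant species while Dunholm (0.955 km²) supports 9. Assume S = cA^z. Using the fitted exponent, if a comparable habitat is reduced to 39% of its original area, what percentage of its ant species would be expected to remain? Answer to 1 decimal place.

75.2%

z = ln(9/5) / ln(0.955/0.137) = 0.5878 / 1.9417 = 0.3027
S_new/S_old = (A_new/A_old)^z = 0.39^0.3027 = exp(0.3027 × -0.9416) = 0.752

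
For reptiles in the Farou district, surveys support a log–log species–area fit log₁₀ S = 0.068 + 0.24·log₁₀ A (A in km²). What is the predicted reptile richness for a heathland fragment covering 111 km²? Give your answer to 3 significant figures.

3.62

S = 1.169 × 111^0.24
ln S = ln 1.169 + 0.24 × ln 111 = 0.1566 + 0.24 × 4.7095 = 1.2869
S = e^1.2869 ≈ 3.621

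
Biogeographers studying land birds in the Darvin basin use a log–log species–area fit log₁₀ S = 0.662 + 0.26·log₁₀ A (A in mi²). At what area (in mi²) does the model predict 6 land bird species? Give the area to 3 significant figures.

6 = 4.592 × A^0.26  ⇒  A^0.26 = 6/4.592 = 1.307
ln A = ln(1.307) / 0.26 = 0.2674 / 0.26 = 1.0286
A = e^1.0286 ≈ 2.797 mi²

2.80 mi²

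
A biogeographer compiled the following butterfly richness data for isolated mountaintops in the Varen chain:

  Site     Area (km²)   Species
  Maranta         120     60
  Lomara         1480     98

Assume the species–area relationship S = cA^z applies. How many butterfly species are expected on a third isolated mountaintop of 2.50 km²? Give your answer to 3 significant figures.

z = ln(98/60) / ln(1480/120) = 0.4906 / 2.5123 = 0.1953
c = 60 / 120^0.1953 = 60 / 2.547 = 23.56
S₃ = 23.56 × 2.5^0.1953 = 23.56 × 1.196 ≈ 28.17

28.2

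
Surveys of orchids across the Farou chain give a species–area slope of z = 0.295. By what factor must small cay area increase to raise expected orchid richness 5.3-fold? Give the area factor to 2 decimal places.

285.22

(A₂/A₁)^0.295 = 5.3, so A₂/A₁ = 5.3^(1/0.295) = 5.3^3.39
ln(A₂/A₁) = ln 5.3 / 0.295 = 1.6677 / 0.295 = 5.6532
A₂/A₁ = e^5.6532 ≈ 285.2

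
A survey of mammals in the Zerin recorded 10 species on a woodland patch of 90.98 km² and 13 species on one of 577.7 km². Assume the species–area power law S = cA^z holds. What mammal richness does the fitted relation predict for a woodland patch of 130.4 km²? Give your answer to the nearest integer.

z = ln(13/10) / ln(577.7/90.98) = 0.2624 / 1.8484 = 0.1419
c = 10 / 90.98^0.1419 = 10 / 1.897 = 5.272
S₃ = 5.272 × 130.4^0.1419 = 5.272 × 1.996 ≈ 10.52

11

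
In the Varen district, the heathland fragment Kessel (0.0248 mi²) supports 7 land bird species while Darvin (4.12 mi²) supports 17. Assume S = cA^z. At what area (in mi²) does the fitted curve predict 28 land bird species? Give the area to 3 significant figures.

z = ln(17/7) / ln(4.12/0.0248) = 0.8873 / 5.1128 = 0.1735
c = 7 / 0.0248^0.1735 = 7 / 0.5265 = 13.3
A = (28/13.3)^(1/0.1735) ⇒ ln A = ln(2.106)/0.1735 = 4.2911
A = e^4.2911 ≈ 73.05 mi²

73.0 mi²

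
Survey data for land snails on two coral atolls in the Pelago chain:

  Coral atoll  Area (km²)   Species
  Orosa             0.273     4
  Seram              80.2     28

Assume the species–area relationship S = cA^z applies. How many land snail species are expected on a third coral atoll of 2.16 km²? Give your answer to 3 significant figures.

z = ln(28/4) / ln(80.2/0.273) = 1.9459 / 5.6828 = 0.3424
c = 4 / 0.273^0.3424 = 4 / 0.6411 = 6.239
S₃ = 6.239 × 2.16^0.3424 = 6.239 × 1.302 ≈ 8.122

8.12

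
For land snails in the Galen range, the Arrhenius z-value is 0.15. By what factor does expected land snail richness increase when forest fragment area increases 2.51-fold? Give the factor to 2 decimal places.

S₂/S₁ = (A₂/A₁)^z = 2.51^0.15
ln(S₂/S₁) = 0.15 × ln 2.51 = 0.15 × 0.9203 = 0.1380
S₂/S₁ = e^0.1380 ≈ 1.148

1.15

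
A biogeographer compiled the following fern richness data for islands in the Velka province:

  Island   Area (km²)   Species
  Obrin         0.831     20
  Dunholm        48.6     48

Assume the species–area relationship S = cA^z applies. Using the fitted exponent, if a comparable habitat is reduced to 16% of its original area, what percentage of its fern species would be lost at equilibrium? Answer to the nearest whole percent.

33%

z = ln(48/20) / ln(48.6/0.831) = 0.8755 / 4.0687 = 0.2152
S_new/S_old = (A_new/A_old)^z = 0.16^0.2152 = exp(0.2152 × -1.8326) = 0.6741
Fraction lost = 1 − 0.6741 = 0.3259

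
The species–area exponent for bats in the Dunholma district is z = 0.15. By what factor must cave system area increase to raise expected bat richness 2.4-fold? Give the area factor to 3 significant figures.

(A₂/A₁)^0.15 = 2.4, so A₂/A₁ = 2.4^(1/0.15) = 2.4^6.667
ln(A₂/A₁) = ln 2.4 / 0.15 = 0.8755 / 0.15 = 5.8365
A₂/A₁ = e^5.8365 ≈ 342.6

343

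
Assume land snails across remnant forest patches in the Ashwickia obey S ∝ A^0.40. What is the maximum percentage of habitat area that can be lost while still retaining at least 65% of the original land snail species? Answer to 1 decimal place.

65.9%

Need (A_new/A_old)^0.4 = 0.65, so A_new/A_old = 0.65^(1/0.4) = 0.65^2.5
ln(A_new/A_old) = ln 0.65 / 0.4 = -0.4308 / 0.4 = -1.0770
A_new/A_old = e^-1.0770 ≈ 0.3406
Fraction that can be lost = 1 − 0.3406 = 0.6594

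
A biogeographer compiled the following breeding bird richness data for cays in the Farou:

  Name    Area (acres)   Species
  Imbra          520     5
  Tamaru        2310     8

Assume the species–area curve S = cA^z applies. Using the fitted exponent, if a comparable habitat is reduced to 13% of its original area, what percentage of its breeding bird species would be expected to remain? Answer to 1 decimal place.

z = ln(8/5) / ln(2310/520) = 0.4700 / 1.4912 = 0.3152
S_new/S_old = (A_new/A_old)^z = 0.13^0.3152 = exp(0.3152 × -2.0402) = 0.5257

52.6%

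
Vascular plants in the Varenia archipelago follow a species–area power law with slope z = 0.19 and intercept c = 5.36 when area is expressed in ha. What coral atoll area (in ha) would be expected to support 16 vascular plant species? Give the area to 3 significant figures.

16 = 5.36 × A^0.19  ⇒  A^0.19 = 16/5.36 = 2.985
ln A = ln(2.985) / 0.19 = 1.0936 / 0.19 = 5.7559
A = e^5.7559 ≈ 316.1 ha

316 ha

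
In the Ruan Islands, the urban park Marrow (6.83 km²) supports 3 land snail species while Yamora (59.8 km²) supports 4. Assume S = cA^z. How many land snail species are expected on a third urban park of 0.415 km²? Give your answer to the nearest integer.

2

z = ln(4/3) / ln(59.8/6.83) = 0.2877 / 2.1697 = 0.1326
c = 3 / 6.83^0.1326 = 3 / 1.29 = 2.325
S₃ = 2.325 × 0.415^0.1326 = 2.325 × 0.8899 ≈ 2.069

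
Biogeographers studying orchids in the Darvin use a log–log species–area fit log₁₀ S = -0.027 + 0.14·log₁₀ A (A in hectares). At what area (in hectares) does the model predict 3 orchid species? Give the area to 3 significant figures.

3990 hectares

3 = 0.9397 × A^0.14  ⇒  A^0.14 = 3/0.9397 = 3.192
ln A = ln(3.192) / 0.14 = 1.1608 / 0.14 = 8.2913
A = e^8.2913 ≈ 3989 hectares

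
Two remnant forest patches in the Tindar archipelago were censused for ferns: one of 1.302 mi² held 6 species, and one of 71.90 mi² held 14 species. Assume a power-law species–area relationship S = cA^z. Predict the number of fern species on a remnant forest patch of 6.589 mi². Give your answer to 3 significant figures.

8.45

z = ln(14/6) / ln(71.9/1.302) = 0.8473 / 4.0114 = 0.2112
c = 6 / 1.302^0.2112 = 6 / 1.057 = 5.675
S₃ = 5.675 × 6.589^0.2112 = 5.675 × 1.489 ≈ 8.451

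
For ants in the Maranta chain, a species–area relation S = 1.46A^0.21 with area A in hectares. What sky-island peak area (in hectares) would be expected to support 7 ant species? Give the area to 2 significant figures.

1700 hectares

7 = 1.46 × A^0.21  ⇒  A^0.21 = 7/1.46 = 4.795
ln A = ln(4.795) / 0.21 = 1.5675 / 0.21 = 7.4642
A = e^7.4642 ≈ 1744 hectares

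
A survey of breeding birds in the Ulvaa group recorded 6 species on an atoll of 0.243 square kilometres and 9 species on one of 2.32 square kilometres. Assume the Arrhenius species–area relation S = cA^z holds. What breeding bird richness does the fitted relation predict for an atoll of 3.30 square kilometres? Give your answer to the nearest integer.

10

z = ln(9/6) / ln(2.32/0.243) = 0.4055 / 2.2563 = 0.1797
c = 6 / 0.243^0.1797 = 6 / 0.7755 = 7.737
S₃ = 7.737 × 3.3^0.1797 = 7.737 × 1.239 ≈ 9.588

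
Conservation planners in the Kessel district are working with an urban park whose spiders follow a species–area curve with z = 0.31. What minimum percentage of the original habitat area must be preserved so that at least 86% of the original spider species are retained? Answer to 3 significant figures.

61.5%

Need (A_new/A_old)^0.31 = 0.86, so A_new/A_old = 0.86^(1/0.31) = 0.86^3.226
ln(A_new/A_old) = ln 0.86 / 0.31 = -0.1508 / 0.31 = -0.4865
A_new/A_old = e^-0.4865 ≈ 0.6148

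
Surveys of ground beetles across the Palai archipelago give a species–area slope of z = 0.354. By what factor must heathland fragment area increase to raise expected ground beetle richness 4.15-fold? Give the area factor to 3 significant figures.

(A₂/A₁)^0.354 = 4.15, so A₂/A₁ = 4.15^(1/0.354) = 4.15^2.825
ln(A₂/A₁) = ln 4.15 / 0.354 = 1.4231 / 0.354 = 4.0201
A₂/A₁ = e^4.0201 ≈ 55.71

55.7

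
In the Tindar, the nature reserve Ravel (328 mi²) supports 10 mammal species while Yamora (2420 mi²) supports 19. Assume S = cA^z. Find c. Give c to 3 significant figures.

1.56

z = ln(S₂/S₁) / ln(A₂/A₁) = ln(19/10) / ln(2420/328) = 0.6419 / 1.9985 = 0.3212
c = S₁ / A₁^z = 10 / 328^0.3212 = 10 / 6.427 = 1.556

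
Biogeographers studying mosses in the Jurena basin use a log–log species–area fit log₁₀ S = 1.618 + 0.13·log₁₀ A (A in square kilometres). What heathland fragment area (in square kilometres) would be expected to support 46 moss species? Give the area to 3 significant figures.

2.21 square kilometres

46 = 41.5 × A^0.13  ⇒  A^0.13 = 46/41.5 = 1.109
ln A = ln(1.109) / 0.13 = 0.1031 / 0.13 = 0.7928
A = e^0.7928 ≈ 2.209 square kilometres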